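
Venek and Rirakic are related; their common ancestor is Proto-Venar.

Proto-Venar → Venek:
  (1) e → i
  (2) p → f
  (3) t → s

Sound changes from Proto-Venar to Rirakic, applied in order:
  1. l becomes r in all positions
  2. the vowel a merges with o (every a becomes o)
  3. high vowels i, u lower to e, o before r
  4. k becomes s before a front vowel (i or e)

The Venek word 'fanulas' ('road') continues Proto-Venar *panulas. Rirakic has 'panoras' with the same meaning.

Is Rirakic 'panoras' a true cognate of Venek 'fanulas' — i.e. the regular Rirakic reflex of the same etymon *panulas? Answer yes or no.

Derive the expected Rirakic reflex of *panulas:
Rirakic: start from *panulas.
  rule 1 (unconditioned shift): panulas → panuras
  rule 2 (vowel merger): panuras → ponuros
  rule 3 (pre-rhotic lowering): ponuros → ponoros
  rule 4: no change — ponoros
  ⇒ Rirakic ponoros
The regular Rirakic reflex would be 'ponoros', but the attested form is 'panoras'. The correspondence is irregular, so they are not cognates (the Rirakic form has a different source).

no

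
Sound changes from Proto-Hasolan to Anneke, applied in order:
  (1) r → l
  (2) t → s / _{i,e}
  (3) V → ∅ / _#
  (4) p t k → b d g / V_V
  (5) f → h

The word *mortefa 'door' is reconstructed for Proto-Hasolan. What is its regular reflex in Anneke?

molseh

Anneke: *mortefa
  mortefa → moltefa   [unconditioned shift]
  moltefa → molsefa   [palatalisation]
  molsefa → molsef   [apocope]
  molsef (rule 4 does not apply)
  molsef → molseh   [unconditioned shift]
  giving Anneke molseh.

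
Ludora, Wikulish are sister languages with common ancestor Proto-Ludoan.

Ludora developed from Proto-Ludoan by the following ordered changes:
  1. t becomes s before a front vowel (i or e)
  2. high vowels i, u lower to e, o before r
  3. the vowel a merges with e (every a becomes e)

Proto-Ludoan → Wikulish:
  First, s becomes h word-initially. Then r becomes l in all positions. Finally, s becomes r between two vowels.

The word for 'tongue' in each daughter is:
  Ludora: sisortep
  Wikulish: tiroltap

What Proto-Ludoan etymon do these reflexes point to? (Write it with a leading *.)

*tisortap

Position 3: Ludora has s, Wikulish has r. In Wikulish, r can only continue *s, so the proto-segment is *s.
Position 1: Ludora has s, Wikulish has t. Wikulish preserves t here (none of its changes turn any other segment into t), so the proto-segment is *t.
This points to *tisortap. Verify forward in each daughter:
Ludora: start from *tisortap.
  rule 1 (palatalisation): tisortap → sisortap
  rule 2: no change — sisortap
  rule 3 (vowel merger): sisortap → sisortep
  ⇒ Ludora sisortep
Wikulish: *tisortap
  tisortap (rule 1 does not apply)
  tisortap → tisoltap   [unconditioned shift]
  tisoltap → tiroltap   [rhotacism]
  giving Wikulish tiroltap.
*tisortap is the unique common source.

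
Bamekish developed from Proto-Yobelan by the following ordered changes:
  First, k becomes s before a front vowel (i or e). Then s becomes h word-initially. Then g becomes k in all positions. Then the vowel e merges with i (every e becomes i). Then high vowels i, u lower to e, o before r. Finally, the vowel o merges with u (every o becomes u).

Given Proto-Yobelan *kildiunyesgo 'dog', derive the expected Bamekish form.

hildiunyisku

Bamekish: *kildiunyesgo > sildiunyesgo > hildiunyesgo > hildiunyesko > hildiunyisko > hildiunyisku  (by palatalisation, debuccalisation, unconditioned shift, vowel merger, vowel merger)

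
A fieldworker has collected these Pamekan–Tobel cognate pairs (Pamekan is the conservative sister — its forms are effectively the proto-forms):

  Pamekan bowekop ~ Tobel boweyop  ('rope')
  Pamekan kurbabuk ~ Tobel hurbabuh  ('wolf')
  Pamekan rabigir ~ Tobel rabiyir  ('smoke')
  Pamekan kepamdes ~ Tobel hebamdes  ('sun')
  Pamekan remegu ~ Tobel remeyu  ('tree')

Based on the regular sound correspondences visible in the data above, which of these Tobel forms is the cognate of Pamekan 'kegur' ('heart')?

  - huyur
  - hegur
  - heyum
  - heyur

kepamdes ~ hebamdes — Pamekan k corresponds to Tobel h word-initially before a front vowel.
remegu ~ remeyu — Pamekan g corresponds to Tobel y between vowels (before a back vowel).
Applying these to Pamekan 'kegur':
  kegur → hegur   (k→h word-initially before a front vowel)
  hegur → heyur   (g→y between vowels (before a back vowel))
So the Tobel cognate is 'heyur'.

heyur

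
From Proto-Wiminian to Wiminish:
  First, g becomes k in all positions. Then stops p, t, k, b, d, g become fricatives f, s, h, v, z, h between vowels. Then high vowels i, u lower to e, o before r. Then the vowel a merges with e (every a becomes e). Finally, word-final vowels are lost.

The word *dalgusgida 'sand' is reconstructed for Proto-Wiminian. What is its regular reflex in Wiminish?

Wiminish: *dalgusgida > dalkuskida > dalkuskiza > delkuskize > delkuskiz  (by unconditioned shift, intervocalic lenition, vowel merger, apocope)

delkuskiz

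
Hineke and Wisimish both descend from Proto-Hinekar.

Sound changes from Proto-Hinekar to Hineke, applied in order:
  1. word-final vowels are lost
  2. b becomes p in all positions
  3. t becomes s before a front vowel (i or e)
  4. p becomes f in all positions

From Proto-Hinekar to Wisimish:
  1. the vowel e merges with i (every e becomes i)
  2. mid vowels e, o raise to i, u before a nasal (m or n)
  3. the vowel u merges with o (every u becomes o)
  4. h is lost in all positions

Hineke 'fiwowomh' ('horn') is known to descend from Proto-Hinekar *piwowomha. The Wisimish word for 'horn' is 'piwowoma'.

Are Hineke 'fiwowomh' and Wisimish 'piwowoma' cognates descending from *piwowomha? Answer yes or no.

Derive the expected Wisimish reflex of *piwowomha:
Wisimish: start from *piwowomha.
  rule 1: no change — piwowomha
  rule 2 (pre-nasal raising): piwowomha → piwowumha
  rule 3 (vowel merger): piwowumha → piwowomha
  rule 4 (h-loss): piwowomha → piwowoma
  ⇒ Wisimish piwowoma
Wisimish 'piwowoma' matches the regular reflex exactly, so the pair is cognate.

yes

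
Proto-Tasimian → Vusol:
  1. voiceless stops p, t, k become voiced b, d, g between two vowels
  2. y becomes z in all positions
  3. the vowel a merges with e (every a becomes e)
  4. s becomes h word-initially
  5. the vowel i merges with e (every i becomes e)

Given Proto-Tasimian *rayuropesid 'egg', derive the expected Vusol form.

Vusol: *rayuropesid
  rayuropesid → rayurobesid   [intervocalic voicing]
  rayurobesid → razurobesid   [unconditioned shift]
  razurobesid → rezurobesid   [vowel merger]
  rezurobesid (rule 4 does not apply)
  rezurobesid → rezurobesed   [vowel merger]
  giving Vusol rezurobesed.

rezurobesed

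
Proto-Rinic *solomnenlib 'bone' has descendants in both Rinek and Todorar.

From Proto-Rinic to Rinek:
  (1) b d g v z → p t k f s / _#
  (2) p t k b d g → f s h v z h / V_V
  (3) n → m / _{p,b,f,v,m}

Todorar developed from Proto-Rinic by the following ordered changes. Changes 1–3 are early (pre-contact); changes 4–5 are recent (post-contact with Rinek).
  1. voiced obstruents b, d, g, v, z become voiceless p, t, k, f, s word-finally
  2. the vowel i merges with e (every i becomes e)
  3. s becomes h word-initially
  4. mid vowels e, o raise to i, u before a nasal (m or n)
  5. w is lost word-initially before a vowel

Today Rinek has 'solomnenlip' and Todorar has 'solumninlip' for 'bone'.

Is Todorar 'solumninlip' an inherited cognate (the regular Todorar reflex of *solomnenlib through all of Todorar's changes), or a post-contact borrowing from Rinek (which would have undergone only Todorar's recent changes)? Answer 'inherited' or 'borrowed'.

If inherited, *solomnenlib would pass through all of Todorar's changes:
Todorar: start from *solomnenlib.
  rule 1 (final devoicing): solomnenlib → solomnenlip
  rule 2 (vowel merger): solomnenlip → solomnenlep
  rule 3 (debuccalisation): solomnenlep → holomnenlep
  rule 4 (pre-nasal raising): holomnenlep → holumninlep
  rule 5: no change — holumninlep
  ⇒ Todorar holumninlep
If borrowed from Rinek 'solomnenlip' after the early changes, it would undergo only the recent ones:
  rule 4 (pre-nasal raising): solomnenlip → solumninlip
  rule 5 (glide loss): no change (solumninlip)
  ⇒ as a loan: solumninlip
Todorar 'solumninlip' matches the loan outcome 'solumninlip', not the inherited 'holumninlep' — it skipped the early Todorar changes, so it was borrowed from Rinek.

borrowed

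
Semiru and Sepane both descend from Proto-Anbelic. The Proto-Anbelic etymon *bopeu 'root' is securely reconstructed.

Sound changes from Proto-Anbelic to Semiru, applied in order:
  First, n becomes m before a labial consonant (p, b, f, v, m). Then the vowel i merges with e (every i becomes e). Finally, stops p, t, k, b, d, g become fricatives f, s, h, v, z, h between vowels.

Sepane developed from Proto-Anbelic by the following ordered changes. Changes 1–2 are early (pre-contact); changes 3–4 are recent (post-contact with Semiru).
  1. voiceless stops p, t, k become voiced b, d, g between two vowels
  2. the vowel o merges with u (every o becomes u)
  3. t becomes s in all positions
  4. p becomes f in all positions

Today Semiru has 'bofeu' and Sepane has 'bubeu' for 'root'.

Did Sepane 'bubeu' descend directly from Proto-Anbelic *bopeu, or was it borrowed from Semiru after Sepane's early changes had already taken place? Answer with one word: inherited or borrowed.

If inherited, *bopeu would pass through all of Sepane's changes:
Sepane: *bopeu
  bopeu → bobeu   [intervocalic voicing]
  bobeu → bubeu   [vowel merger]
  bubeu (rule 3 does not apply)
  bubeu (rule 4 does not apply)
  giving Sepane bubeu.
If borrowed from Semiru 'bofeu' after the early changes, it would undergo only the recent ones:
  rule 3 (unconditioned shift): no change (bofeu)
  rule 4 (unconditioned shift): no change (bofeu)
  ⇒ as a loan: bofeu
Sepane 'bubeu' matches the inherited outcome exactly, so it is an inherited cognate, not a loan.

inherited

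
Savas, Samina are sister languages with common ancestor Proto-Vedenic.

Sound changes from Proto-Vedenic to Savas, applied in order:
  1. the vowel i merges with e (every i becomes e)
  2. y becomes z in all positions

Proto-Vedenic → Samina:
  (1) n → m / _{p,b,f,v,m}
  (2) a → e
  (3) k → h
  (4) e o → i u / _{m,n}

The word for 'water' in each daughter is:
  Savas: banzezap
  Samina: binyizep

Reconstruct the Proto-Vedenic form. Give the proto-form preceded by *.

*banyizap

Position 5: Savas has e, Samina has i. Taking the neighbouring segments as reconstructed: Savas e could go back to *e or *i; Samina i can only go back to *i — the one source consistent with every daughter is *i.
Position 7: Savas has a, Samina has e. Savas preserves a here (none of its changes turn any other segment into a), so the proto-segment is *a.
Position 2: Savas has a, Samina has i. Savas preserves a here (none of its changes turn any other segment into a), so the proto-segment is *a.
This points to *banyizap. Verify forward in each daughter:
Savas: *banyizap
  banyizap → banyezap   [vowel merger]
  banyezap → banzezap   [unconditioned shift]
  giving Savas banzezap.
Samina: start from *banyizap.
  rule 1: no change — banyizap
  rule 2 (vowel merger): banyizap → benyizep
  rule 3: no change — benyizep
  rule 4 (pre-nasal raising): benyizep → binyizep
  ⇒ Samina binyizep
No other proto-form is consistent with every reflex, so the reconstruction is *banyizap.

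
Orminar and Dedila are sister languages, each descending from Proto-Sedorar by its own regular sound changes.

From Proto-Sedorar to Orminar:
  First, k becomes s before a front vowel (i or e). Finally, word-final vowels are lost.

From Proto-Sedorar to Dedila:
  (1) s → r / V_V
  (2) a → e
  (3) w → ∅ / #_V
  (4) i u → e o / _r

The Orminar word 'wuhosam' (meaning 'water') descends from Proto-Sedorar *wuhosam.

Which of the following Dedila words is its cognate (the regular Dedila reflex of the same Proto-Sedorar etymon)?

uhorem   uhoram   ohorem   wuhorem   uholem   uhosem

uhorem

Dedila: start from *wuhosam.
  rule 1 (rhotacism): wuhosam → wuhoram
  rule 2 (vowel merger): wuhoram → wuhorem
  rule 3 (glide loss): wuhorem → uhorem
  rule 4: no change — uhorem
  ⇒ Dedila uhorem
The other candidates each miss or misapply at least one Dedila change.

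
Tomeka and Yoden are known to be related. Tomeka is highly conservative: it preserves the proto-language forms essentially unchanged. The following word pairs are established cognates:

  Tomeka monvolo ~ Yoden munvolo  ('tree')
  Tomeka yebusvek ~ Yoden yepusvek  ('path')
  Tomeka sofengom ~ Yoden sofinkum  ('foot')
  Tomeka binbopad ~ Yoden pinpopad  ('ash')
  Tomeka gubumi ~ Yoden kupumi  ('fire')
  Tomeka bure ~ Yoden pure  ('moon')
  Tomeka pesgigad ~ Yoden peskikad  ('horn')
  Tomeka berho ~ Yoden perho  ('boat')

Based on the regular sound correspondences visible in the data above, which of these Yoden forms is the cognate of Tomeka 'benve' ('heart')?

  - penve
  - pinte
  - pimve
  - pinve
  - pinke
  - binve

berho ~ perho — Tomeka b corresponds to Yoden p word-initially before a front vowel.
sofengom ~ sofinkum — Tomeka e corresponds to Yoden i after a consonant, before a nasal.
Applying these to Tomeka 'benve':
  benve → penve   (b→p word-initially before a front vowel)
  penve → pinve   (e→i after a consonant, before a nasal)
So the Yoden cognate is 'pinve'.

pinve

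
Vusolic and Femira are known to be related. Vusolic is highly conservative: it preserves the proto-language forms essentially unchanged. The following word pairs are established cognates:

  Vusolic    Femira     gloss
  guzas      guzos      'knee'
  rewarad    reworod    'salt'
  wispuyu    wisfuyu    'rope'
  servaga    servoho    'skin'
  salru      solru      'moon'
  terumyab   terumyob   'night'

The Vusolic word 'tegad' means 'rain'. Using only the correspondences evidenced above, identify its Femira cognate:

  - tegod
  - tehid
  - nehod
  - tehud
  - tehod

servaga ~ servoho — Vusolic g corresponds to Femira h between vowels (before a back vowel).
guzas ~ guzos, rewarad ~ reworod — Vusolic a corresponds to Femira o after a consonant, before a consonant other than r, m, n, p, b, f, v.
Applying these to Vusolic 'tegad':
  tegad → tehad   (g→h between vowels (before a back vowel))
  tehad → tehod   (a→o after a consonant, before a consonant other than r, m, n, p, b, f, v)
So the Femira cognate is 'tehod'.

tehod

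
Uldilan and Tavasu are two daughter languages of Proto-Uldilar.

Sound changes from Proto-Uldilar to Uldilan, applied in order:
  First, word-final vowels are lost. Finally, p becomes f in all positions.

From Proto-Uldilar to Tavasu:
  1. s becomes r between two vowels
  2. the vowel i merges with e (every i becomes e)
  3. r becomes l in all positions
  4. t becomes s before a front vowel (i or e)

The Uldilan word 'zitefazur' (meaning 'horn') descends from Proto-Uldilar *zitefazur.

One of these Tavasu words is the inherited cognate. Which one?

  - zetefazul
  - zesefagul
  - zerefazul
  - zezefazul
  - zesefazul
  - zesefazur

Tavasu: *zitefazur > zetefazur > zetefazul > zesefazul  (by vowel merger, unconditioned shift, palatalisation)
Only 'zesefazul' matches the regular Tavasu development of *zitefazur.

zesefazul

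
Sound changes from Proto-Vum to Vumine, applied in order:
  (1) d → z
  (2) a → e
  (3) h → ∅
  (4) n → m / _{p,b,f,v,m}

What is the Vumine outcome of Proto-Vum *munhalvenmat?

munelvemmet

Vumine: *munhalvenmat
  munhalvenmat (rule 1 does not apply)
  munhalvenmat → munhelvenmet   [vowel merger]
  munhelvenmet → munelvenmet   [h-loss]
  munelvenmet → munelvemmet   [nasal place assimilation]
  giving Vumine munelvemmet.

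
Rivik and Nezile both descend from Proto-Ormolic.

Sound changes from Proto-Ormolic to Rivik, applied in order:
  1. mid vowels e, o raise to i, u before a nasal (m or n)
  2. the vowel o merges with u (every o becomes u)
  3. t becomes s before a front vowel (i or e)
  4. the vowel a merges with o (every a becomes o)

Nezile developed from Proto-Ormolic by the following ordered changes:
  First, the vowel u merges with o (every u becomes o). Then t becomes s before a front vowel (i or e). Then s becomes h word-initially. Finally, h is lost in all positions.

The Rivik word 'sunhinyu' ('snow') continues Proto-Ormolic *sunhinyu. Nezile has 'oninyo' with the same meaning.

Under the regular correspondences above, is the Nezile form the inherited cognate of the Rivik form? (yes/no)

Derive the expected Nezile reflex of *sunhinyu:
Nezile: *sunhinyu > sonhinyo > honhinyo > oninyo  (by vowel merger, debuccalisation, h-loss)
Nezile 'oninyo' matches the regular reflex exactly, so the pair is cognate.

yes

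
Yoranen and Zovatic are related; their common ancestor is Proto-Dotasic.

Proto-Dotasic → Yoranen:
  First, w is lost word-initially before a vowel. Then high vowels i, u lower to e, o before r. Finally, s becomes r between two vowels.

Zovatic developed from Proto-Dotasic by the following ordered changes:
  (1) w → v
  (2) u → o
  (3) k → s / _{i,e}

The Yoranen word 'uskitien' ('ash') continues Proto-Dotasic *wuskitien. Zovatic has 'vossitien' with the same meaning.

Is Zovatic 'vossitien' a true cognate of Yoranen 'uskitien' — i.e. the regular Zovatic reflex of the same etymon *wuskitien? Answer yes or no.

Derive the expected Zovatic reflex of *wuskitien:
Zovatic: *wuskitien
  wuskitien → vuskitien   [unconditioned shift]
  vuskitien → voskitien   [vowel merger]
  voskitien → vossitien   [palatalisation]
  giving Zovatic vossitien.
Zovatic 'vossitien' matches the regular reflex exactly, so the pair is cognate.

yes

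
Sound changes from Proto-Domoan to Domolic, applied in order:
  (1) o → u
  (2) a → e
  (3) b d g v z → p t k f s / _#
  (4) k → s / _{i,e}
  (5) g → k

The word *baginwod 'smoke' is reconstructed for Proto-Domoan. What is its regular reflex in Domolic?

bekinwut

Domolic: *baginwod
  baginwod → baginwud   [vowel merger]
  baginwud → beginwud   [vowel merger]
  beginwud → beginwut   [final devoicing]
  beginwut (rule 4 does not apply)
  beginwut → bekinwut   [unconditioned shift]
  giving Domolic bekinwut.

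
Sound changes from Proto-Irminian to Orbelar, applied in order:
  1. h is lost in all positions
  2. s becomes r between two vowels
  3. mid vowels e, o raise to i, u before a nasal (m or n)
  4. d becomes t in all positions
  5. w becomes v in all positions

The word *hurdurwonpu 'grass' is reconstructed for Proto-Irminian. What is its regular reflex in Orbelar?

urturvunpu

Orbelar: *hurdurwonpu
  hurdurwonpu → urdurwonpu   [h-loss]
  urdurwonpu (rule 2 does not apply)
  urdurwonpu → urdurwunpu   [pre-nasal raising]
  urdurwunpu → urturwunpu   [unconditioned shift]
  urturwunpu → urturvunpu   [unconditioned shift]
  giving Orbelar urturvunpu.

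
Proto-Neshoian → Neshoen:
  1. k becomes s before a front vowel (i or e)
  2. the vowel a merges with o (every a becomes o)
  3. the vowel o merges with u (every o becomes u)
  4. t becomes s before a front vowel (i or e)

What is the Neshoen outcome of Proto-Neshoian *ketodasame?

setudusume

Neshoen: *ketodasame
  ketodasame → setodasame   [palatalisation]
  setodasame → setodosome   [vowel merger]
  setodosome → setudusume   [vowel merger]
  setudusume (rule 4 does not apply)
  giving Neshoen setudusume.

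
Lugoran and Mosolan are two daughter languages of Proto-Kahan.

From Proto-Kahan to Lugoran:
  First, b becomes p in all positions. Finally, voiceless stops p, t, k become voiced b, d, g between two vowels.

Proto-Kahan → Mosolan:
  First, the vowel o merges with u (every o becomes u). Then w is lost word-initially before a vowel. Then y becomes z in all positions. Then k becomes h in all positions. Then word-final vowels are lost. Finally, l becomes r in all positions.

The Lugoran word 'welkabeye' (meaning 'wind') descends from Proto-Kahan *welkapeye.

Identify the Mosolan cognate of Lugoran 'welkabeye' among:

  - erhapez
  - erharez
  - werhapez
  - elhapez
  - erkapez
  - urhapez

Mosolan: *welkapeye > elkapeye > elkapeze > elhapeze > elhapez > erhapez  (by glide loss, unconditioned shift, unconditioned shift, apocope, unconditioned shift)
Only 'erhapez' matches the regular Mosolan development of *welkapeye.

erhapez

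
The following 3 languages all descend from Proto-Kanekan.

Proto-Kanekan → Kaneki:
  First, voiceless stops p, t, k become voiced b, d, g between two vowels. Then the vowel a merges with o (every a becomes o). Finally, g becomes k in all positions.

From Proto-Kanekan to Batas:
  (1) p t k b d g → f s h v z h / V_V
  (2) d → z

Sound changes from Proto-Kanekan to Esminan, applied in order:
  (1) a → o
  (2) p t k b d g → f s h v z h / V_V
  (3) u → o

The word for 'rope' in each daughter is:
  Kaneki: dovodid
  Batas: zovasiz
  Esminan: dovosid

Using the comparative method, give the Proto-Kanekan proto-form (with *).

*dovatid

Position 7: Kaneki has d, Batas has z, Esminan has d. Esminan preserves d here (none of its changes turn any other segment into d), so the proto-segment is *d.
Position 5: Kaneki has d, Batas has s, Esminan has s. Taking the neighbouring segments as reconstructed: Kaneki d could go back to *t or *d; Batas s could go back to *t or *s; Esminan s could go back to *t or *s — the one source consistent with every daughter is *t.
Position 1: Kaneki has d, Batas has z, Esminan has d. Esminan preserves d here (none of its changes turn any other segment into d), so the proto-segment is *d.
This points to *dovatid. Verify forward in each daughter:
Kaneki: *dovatid > dovadid > dovodid  (by intervocalic voicing, vowel merger)
Batas: *dovatid > dovasid > zovasiz  (by intervocalic lenition, unconditioned shift)
Esminan: *dovatid
  dovatid → dovotid   [vowel merger]
  dovotid → dovosid   [intervocalic lenition]
  dovosid (rule 3 does not apply)
  giving Esminan dovosid.
No other proto-form is consistent with every reflex, so the reconstruction is *dovatid.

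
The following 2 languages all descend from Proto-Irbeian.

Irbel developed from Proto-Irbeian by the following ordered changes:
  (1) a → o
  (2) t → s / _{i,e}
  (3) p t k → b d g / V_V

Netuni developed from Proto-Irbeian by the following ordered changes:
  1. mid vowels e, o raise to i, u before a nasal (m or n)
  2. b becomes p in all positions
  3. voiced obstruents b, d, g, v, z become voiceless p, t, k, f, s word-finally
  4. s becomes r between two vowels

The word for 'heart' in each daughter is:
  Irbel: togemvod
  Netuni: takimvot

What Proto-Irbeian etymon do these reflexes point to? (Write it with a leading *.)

*takemvod

Position 3: Irbel has g, Netuni has k. Taking the neighbouring segments as reconstructed: Irbel g could go back to *k or *g; Netuni k can only go back to *k — the one source consistent with every daughter is *k.
Position 8: Irbel has d, Netuni has t. Taking the neighbouring segments as reconstructed: Irbel d can only go back to *d; Netuni t could go back to *t or *d — the one source consistent with every daughter is *d.
This points to *takemvod. Verify forward in each daughter:
Irbel: start from *takemvod.
  rule 1 (vowel merger): takemvod → tokemvod
  rule 2: no change — tokemvod
  rule 3 (intervocalic voicing): tokemvod → togemvod
  ⇒ Irbel togemvod
Netuni: start from *takemvod.
  rule 1 (pre-nasal raising): takemvod → takimvod
  rule 2: no change — takimvod
  rule 3 (final devoicing): takimvod → takimvot
  rule 4: no change — takimvot
  ⇒ Netuni takimvot
No other proto-form is consistent with every reflex, so the reconstruction is *takemvod.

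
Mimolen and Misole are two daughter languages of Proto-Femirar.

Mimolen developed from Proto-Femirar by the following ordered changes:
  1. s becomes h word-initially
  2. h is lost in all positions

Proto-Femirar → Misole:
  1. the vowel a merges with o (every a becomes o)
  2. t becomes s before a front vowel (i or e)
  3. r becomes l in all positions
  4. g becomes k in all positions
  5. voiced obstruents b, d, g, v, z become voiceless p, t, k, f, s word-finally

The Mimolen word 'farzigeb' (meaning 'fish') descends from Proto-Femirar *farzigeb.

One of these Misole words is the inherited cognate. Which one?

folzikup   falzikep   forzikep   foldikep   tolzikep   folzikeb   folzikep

folzikep

Misole: *farzigeb
  farzigeb → forzigeb   [vowel merger]
  forzigeb (rule 2 does not apply)
  forzigeb → folzigeb   [unconditioned shift]
  folzigeb → folzikeb   [unconditioned shift]
  folzikeb → folzikep   [final devoicing]
  giving Misole folzikep.
Only 'folzikep' matches the regular Misole development of *farzigeb.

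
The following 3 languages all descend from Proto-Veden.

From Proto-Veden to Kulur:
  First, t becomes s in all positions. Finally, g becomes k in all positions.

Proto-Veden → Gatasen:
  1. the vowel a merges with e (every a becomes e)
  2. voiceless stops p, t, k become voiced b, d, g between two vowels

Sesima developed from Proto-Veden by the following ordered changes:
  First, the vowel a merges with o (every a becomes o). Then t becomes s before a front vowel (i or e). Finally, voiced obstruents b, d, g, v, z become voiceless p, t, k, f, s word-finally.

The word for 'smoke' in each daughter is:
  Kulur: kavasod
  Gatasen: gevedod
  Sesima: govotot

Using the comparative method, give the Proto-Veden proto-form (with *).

Position 7: Kulur has d, Gatasen has d, Sesima has t. Kulur preserves d here (none of its changes turn any other segment into d), so the proto-segment is *d.
Position 5: Kulur has s, Gatasen has d, Sesima has t. Taking the neighbouring segments as reconstructed: Kulur s could go back to *t or *s; Gatasen d could go back to *t or *d; Sesima t can only go back to *t — the one source consistent with every daughter is *t.
Position 2: Kulur has a, Gatasen has e, Sesima has o. Kulur preserves a here (none of its changes turn any other segment into a), so the proto-segment is *a.
This points to *gavatod. Verify forward in each daughter:
Kulur: *gavatod
  gavatod → gavasod   [unconditioned shift]
  gavasod → kavasod   [unconditioned shift]
  giving Kulur kavasod.
Gatasen: *gavatod > gevetod > gevedod  (by vowel merger, intervocalic voicing)
Sesima: *gavatod
  gavatod → govotod   [vowel merger]
  govotod (rule 2 does not apply)
  govotod → govotot   [final devoicing]
  giving Sesima govotot.
No other proto-form is consistent with every reflex, so the reconstruction is *gavatod.

*gavatod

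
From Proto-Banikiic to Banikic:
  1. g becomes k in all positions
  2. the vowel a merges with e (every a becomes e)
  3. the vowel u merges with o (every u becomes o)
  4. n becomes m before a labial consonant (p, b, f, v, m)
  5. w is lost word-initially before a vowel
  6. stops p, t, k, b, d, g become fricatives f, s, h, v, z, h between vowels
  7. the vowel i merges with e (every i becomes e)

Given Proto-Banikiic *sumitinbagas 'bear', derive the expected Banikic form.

somesembehes

Banikic: *sumitinbagas > sumitinbakas > sumitinbekes > somitinbekes > somitimbekes > somisimbehes > somesembehes  (by unconditioned shift, vowel merger, vowel merger, nasal place assimilation, intervocalic lenition, vowel merger)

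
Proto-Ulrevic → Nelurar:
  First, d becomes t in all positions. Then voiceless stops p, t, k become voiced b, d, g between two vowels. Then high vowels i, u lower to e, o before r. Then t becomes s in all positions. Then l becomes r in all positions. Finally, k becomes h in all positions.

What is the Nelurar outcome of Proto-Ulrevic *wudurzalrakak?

Nelurar: start from *wudurzalrakak.
  rule 1 (unconditioned shift): wudurzalrakak → wuturzalrakak
  rule 2 (intervocalic voicing): wuturzalrakak → wudurzalragak
  rule 3 (pre-rhotic lowering): wudurzalragak → wudorzalragak
  rule 4: no change — wudorzalragak
  rule 5 (unconditioned shift): wudorzalragak → wudorzarragak
  rule 6 (unconditioned shift): wudorzarragak → wudorzarragah
  ⇒ Nelurar wudorzarragah

wudorzarragah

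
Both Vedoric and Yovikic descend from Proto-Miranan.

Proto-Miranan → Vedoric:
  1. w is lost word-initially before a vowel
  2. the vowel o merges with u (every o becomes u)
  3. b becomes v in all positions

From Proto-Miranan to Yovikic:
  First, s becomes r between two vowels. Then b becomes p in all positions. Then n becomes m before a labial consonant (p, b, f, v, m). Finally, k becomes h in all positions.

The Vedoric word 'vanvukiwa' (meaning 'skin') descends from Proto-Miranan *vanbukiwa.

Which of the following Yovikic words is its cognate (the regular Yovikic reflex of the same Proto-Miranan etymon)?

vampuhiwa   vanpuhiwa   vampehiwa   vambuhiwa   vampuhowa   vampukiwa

vampuhiwa

Yovikic: *vanbukiwa
  vanbukiwa (rule 1 does not apply)
  vanbukiwa → vanpukiwa   [unconditioned shift]
  vanpukiwa → vampukiwa   [nasal place assimilation]
  vampukiwa → vampuhiwa   [unconditioned shift]
  giving Yovikic vampuhiwa.
Only 'vampuhiwa' matches the regular Yovikic development of *vanbukiwa.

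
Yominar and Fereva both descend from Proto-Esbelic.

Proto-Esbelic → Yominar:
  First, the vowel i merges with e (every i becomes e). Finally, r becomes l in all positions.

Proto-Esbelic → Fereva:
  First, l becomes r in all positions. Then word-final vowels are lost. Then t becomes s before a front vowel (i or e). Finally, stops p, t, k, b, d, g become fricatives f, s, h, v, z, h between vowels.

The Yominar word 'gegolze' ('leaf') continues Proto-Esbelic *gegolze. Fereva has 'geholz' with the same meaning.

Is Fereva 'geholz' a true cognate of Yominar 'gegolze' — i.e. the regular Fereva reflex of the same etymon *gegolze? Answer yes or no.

Derive the expected Fereva reflex of *gegolze:
Fereva: *gegolze > gegorze > gegorz > gehorz  (by unconditioned shift, apocope, intervocalic lenition)
The regular Fereva reflex would be 'gehorz', but the attested form is 'geholz'. The correspondence is irregular, so they are not cognates (the Fereva form has a different source).

no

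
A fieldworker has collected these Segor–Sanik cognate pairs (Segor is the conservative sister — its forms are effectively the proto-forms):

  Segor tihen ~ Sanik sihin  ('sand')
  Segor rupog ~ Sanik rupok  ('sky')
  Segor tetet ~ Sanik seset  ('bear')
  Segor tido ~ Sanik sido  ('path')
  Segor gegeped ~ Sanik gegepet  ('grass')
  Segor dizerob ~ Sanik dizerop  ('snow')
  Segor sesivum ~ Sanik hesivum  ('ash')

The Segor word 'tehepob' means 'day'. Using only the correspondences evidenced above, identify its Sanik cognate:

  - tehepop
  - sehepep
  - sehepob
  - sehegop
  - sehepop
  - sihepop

sehepop

tetet ~ seset — Segor t corresponds to Sanik s word-initially before a front vowel.
dizerob ~ dizerop — Segor b corresponds to Sanik p word-finally.
Applying these to Segor 'tehepob':
  tehepob → sehepob   (t→s word-initially before a front vowel)
  sehepob → sehepop   (b→p word-finally)
So the Sanik cognate is 'sehepop'.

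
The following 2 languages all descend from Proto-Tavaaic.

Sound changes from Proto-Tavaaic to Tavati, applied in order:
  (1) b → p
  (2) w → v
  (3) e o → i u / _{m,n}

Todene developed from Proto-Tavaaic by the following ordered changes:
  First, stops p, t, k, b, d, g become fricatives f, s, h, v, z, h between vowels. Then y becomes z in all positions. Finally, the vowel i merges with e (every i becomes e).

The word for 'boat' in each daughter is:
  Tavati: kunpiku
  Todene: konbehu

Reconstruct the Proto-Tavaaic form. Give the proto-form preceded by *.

Position 6: Tavati has k, Todene has h. Tavati preserves k here (none of its changes turn any other segment into k), so the proto-segment is *k.
Position 5: Tavati has i, Todene has e. Taking the neighbouring segments as reconstructed: Tavati i can only go back to *i; Todene e could go back to *e or *i — the one source consistent with every daughter is *i.
Position 4: Tavati has p, Todene has b. Todene preserves b here (none of its changes turn any other segment into b), so the proto-segment is *b.
This points to *konbiku. Verify forward in each daughter:
Tavati: start from *konbiku.
  rule 1 (unconditioned shift): konbiku → konpiku
  rule 2: no change — konpiku
  rule 3 (pre-nasal raising): konpiku → kunpiku
  ⇒ Tavati kunpiku
Todene: *konbiku > konbihu > konbehu  (by intervocalic lenition, vowel merger)
No other proto-form is consistent with every reflex, so the reconstruction is *konbiku.

*konbiku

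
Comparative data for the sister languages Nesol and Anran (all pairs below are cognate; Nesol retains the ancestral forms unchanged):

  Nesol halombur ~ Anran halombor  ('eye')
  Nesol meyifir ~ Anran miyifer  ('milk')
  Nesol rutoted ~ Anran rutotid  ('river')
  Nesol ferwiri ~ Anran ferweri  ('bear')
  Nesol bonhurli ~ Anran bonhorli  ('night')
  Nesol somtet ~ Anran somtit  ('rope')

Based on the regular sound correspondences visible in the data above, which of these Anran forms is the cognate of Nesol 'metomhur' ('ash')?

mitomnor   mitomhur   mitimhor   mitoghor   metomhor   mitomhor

meyifir ~ miyifer, rutoted ~ rutotid — Nesol e corresponds to Anran i after a consonant, before a consonant other than r, m, n, p, b, f, v.
halombur ~ halombor, bonhurli ~ bonhorli — Nesol u corresponds to Anran o after a consonant, before r.
Applying these to Nesol 'metomhur':
  metomhur → mitomhur   (e→i after a consonant, before a consonant other than r, m, n, p, b, f, v)
  mitomhur → mitomhor   (u→o after a consonant, before r)
So the Anran cognate is 'mitomhor'.

mitomhor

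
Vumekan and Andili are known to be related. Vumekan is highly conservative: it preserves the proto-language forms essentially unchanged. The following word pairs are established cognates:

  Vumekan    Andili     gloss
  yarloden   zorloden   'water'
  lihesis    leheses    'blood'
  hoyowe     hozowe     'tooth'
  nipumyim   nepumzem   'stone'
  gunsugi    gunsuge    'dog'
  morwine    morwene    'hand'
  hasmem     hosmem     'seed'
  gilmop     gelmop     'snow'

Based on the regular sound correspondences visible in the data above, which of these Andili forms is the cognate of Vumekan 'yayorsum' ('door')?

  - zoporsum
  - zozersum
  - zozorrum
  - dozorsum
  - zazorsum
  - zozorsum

zozorsum

yarloden ~ zorloden — Vumekan y corresponds to Andili z word-initially before a back vowel.
hasmem ~ hosmem — Vumekan a corresponds to Andili o after a consonant, before a consonant other than r, m, n, p, b, f, v.
hoyowe ~ hozowe — Vumekan y corresponds to Andili z between vowels (before a back vowel).
Applying these to Vumekan 'yayorsum':
  yayorsum → zayorsum   (y→z word-initially before a back vowel)
  zayorsum → zoyorsum   (a→o after a consonant, before a consonant other than r, m, n, p, b, f, v)
  zoyorsum → zozorsum   (y→z between vowels (before a back vowel))
So the Andili cognate is 'zozorsum'.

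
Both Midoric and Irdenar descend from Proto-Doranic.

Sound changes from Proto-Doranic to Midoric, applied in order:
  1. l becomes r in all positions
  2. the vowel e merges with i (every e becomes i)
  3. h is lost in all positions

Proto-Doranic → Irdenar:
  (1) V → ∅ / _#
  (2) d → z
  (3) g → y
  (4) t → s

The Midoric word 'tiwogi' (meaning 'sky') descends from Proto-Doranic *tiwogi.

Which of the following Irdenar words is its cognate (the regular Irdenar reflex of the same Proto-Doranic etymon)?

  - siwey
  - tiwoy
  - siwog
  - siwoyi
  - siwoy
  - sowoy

Irdenar: *tiwogi > tiwog > tiwoy > siwoy  (by apocope, unconditioned shift, unconditioned shift)
Only 'siwoy' matches the regular Irdenar development of *tiwogi.

siwoy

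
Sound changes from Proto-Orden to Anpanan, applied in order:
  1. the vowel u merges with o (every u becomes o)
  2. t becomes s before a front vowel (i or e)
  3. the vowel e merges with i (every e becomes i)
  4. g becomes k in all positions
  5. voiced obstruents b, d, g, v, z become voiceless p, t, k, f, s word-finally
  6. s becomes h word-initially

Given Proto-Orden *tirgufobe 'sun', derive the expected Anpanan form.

Anpanan: start from *tirgufobe.
  rule 1 (vowel merger): tirgufobe → tirgofobe
  rule 2 (palatalisation): tirgofobe → sirgofobe
  rule 3 (vowel merger): sirgofobe → sirgofobi
  rule 4 (unconditioned shift): sirgofobi → sirkofobi
  rule 5: no change — sirkofobi
  rule 6 (debuccalisation): sirkofobi → hirkofobi
  ⇒ Anpanan hirkofobi

hirkofobi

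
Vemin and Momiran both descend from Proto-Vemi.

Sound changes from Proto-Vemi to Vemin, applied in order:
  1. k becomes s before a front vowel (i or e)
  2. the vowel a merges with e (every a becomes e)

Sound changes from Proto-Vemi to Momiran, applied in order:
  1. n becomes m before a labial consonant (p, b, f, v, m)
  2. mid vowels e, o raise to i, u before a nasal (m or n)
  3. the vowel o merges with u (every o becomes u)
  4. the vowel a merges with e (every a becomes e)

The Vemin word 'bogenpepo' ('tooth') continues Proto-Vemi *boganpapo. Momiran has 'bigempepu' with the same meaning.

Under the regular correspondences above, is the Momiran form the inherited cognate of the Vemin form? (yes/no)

no

Derive the expected Momiran reflex of *boganpapo:
Momiran: *boganpapo > bogampapo > bugampapu > bugempepu  (by nasal place assimilation, vowel merger, vowel merger)
The regular Momiran reflex would be 'bugempepu', but the attested form is 'bigempepu'. The correspondence is irregular, so they are not cognates (the Momiran form has a different source).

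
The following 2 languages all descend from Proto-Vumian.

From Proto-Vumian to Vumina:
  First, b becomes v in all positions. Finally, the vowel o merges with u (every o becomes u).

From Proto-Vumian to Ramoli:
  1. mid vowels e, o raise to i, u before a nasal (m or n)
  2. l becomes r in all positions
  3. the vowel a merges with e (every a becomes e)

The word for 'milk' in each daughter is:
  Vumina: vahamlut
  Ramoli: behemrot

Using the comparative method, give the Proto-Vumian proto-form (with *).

*bahamlot

Position 4: Vumina has a, Ramoli has e. Vumina preserves a here (none of its changes turn any other segment into a), so the proto-segment is *a.
Position 7: Vumina has u, Ramoli has o. Ramoli preserves o here (none of its changes turn any other segment into o), so the proto-segment is *o.
Continuing position by position gives *bahamlot; check it forward:
Vumina: *bahamlot
  bahamlot → vahamlot   [unconditioned shift]
  vahamlot → vahamlut   [vowel merger]
  giving Vumina vahamlut.
Ramoli: *bahamlot > bahamrot > behemrot  (by unconditioned shift, vowel merger)
*bahamlot is the unique common source.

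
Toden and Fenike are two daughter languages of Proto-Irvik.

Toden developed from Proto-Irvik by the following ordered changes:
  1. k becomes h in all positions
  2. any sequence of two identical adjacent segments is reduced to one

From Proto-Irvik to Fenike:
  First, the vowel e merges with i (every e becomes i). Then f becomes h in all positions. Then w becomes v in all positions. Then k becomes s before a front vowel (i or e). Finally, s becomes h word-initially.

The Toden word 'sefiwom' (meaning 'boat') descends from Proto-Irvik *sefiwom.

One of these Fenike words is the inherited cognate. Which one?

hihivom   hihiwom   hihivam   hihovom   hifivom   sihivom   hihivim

Fenike: start from *sefiwom.
  rule 1 (vowel merger): sefiwom → sifiwom
  rule 2 (unconditioned shift): sifiwom → sihiwom
  rule 3 (unconditioned shift): sihiwom → sihivom
  rule 4: no change — sihivom
  rule 5 (debuccalisation): sihivom → hihivom
  ⇒ Fenike hihivom
The other candidates each miss or misapply at least one Fenike change.

hihivom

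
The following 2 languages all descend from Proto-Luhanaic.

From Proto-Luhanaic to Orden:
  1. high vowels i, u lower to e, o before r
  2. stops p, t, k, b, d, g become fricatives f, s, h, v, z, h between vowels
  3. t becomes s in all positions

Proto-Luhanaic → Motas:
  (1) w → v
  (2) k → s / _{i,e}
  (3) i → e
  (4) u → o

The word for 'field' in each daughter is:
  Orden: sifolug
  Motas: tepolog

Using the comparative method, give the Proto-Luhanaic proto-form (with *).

*tipolug

Position 6: Orden has u, Motas has o. Orden preserves u here (none of its changes turn any other segment into u), so the proto-segment is *u.
Position 3: Orden has f, Motas has p. Motas preserves p here (none of its changes turn any other segment into p), so the proto-segment is *p.
Position 1: Orden has s, Motas has t. Motas preserves t here (none of its changes turn any other segment into t), so the proto-segment is *t.
This points to *tipolug. Verify forward in each daughter:
Orden: start from *tipolug.
  rule 1: no change — tipolug
  rule 2 (intervocalic lenition): tipolug → tifolug
  rule 3 (unconditioned shift): tifolug → sifolug
  ⇒ Orden sifolug
Motas: start from *tipolug.
  rule 1: no change — tipolug
  rule 2: no change — tipolug
  rule 3 (vowel merger): tipolug → tepolug
  rule 4 (vowel merger): tepolug → tepolog
  ⇒ Motas tepolog
Only *tipolug yields all of Orden sifolug, Motas tepolog.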